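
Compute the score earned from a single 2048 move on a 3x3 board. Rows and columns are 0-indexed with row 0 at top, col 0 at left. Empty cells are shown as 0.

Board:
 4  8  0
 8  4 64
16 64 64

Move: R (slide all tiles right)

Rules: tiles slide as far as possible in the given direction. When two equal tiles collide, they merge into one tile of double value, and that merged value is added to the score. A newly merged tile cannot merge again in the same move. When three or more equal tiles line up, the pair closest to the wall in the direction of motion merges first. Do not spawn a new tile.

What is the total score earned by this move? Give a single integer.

Answer: 128

Derivation:
Slide right:
row 0: [4, 8, 0] -> [0, 4, 8]  score +0 (running 0)
row 1: [8, 4, 64] -> [8, 4, 64]  score +0 (running 0)
row 2: [16, 64, 64] -> [0, 16, 128]  score +128 (running 128)
Board after move:
  0   4   8
  8   4  64
  0  16 128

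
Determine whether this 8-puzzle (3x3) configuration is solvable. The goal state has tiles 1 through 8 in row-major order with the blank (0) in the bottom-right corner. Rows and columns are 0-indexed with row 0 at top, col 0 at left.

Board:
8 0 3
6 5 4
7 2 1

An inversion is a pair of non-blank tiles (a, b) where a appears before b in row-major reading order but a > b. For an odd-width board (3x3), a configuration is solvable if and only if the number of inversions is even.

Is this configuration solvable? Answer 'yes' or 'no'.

Answer: no

Derivation:
Inversions (pairs i<j in row-major order where tile[i] > tile[j] > 0): 21
21 is odd, so the puzzle is not solvable.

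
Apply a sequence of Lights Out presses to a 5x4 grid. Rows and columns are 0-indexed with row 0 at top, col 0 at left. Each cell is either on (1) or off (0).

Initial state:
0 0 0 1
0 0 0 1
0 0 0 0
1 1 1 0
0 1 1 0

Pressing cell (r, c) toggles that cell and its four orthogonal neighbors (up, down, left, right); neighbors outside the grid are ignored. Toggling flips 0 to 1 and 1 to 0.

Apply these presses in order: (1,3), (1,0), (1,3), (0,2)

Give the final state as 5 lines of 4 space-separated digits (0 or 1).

Answer: 1 1 1 0
1 1 1 1
1 0 0 0
1 1 1 0
0 1 1 0

Derivation:
After press 1 at (1,3):
0 0 0 0
0 0 1 0
0 0 0 1
1 1 1 0
0 1 1 0

After press 2 at (1,0):
1 0 0 0
1 1 1 0
1 0 0 1
1 1 1 0
0 1 1 0

After press 3 at (1,3):
1 0 0 1
1 1 0 1
1 0 0 0
1 1 1 0
0 1 1 0

After press 4 at (0,2):
1 1 1 0
1 1 1 1
1 0 0 0
1 1 1 0
0 1 1 0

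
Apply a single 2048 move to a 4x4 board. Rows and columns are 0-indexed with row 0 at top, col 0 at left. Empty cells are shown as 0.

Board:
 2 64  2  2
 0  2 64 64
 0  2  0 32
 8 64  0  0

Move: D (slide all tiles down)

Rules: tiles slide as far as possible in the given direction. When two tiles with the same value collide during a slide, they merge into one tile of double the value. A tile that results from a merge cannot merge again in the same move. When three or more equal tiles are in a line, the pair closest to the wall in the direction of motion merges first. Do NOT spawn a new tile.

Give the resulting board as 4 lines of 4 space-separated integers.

Slide down:
col 0: [2, 0, 0, 8] -> [0, 0, 2, 8]
col 1: [64, 2, 2, 64] -> [0, 64, 4, 64]
col 2: [2, 64, 0, 0] -> [0, 0, 2, 64]
col 3: [2, 64, 32, 0] -> [0, 2, 64, 32]

Answer:  0  0  0  0
 0 64  0  2
 2  4  2 64
 8 64 64 32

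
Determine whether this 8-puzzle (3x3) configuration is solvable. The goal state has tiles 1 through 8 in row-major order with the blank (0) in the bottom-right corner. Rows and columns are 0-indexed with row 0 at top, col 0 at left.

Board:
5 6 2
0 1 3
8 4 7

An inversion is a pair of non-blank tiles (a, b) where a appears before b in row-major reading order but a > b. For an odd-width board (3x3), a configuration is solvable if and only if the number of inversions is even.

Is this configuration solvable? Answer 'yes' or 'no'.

Inversions (pairs i<j in row-major order where tile[i] > tile[j] > 0): 11
11 is odd, so the puzzle is not solvable.

Answer: no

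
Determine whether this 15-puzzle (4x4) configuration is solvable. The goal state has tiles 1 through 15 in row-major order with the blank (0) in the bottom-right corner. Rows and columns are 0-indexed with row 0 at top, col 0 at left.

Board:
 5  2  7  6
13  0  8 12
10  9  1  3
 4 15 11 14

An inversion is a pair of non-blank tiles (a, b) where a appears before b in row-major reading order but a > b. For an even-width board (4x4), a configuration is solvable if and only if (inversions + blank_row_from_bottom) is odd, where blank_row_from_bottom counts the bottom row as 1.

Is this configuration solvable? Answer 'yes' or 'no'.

Inversions: 38
Blank is in row 1 (0-indexed from top), which is row 3 counting from the bottom (bottom = 1).
38 + 3 = 41, which is odd, so the puzzle is solvable.

Answer: yes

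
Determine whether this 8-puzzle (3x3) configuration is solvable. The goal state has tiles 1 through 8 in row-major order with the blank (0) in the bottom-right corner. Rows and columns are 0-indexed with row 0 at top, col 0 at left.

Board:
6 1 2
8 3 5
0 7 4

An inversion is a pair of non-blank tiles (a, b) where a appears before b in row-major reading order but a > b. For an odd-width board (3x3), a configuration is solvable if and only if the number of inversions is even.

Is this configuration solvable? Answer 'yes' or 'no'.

Answer: no

Derivation:
Inversions (pairs i<j in row-major order where tile[i] > tile[j] > 0): 11
11 is odd, so the puzzle is not solvable.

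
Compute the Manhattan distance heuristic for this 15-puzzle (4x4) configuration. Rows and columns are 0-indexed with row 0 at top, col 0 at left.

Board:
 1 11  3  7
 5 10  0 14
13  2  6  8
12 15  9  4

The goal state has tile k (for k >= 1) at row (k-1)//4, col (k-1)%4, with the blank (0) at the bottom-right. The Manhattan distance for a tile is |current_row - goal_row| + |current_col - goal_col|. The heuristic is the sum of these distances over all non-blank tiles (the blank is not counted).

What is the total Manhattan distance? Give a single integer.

Tile 1: at (0,0), goal (0,0), distance |0-0|+|0-0| = 0
Tile 11: at (0,1), goal (2,2), distance |0-2|+|1-2| = 3
Tile 3: at (0,2), goal (0,2), distance |0-0|+|2-2| = 0
Tile 7: at (0,3), goal (1,2), distance |0-1|+|3-2| = 2
Tile 5: at (1,0), goal (1,0), distance |1-1|+|0-0| = 0
Tile 10: at (1,1), goal (2,1), distance |1-2|+|1-1| = 1
Tile 14: at (1,3), goal (3,1), distance |1-3|+|3-1| = 4
Tile 13: at (2,0), goal (3,0), distance |2-3|+|0-0| = 1
Tile 2: at (2,1), goal (0,1), distance |2-0|+|1-1| = 2
Tile 6: at (2,2), goal (1,1), distance |2-1|+|2-1| = 2
Tile 8: at (2,3), goal (1,3), distance |2-1|+|3-3| = 1
Tile 12: at (3,0), goal (2,3), distance |3-2|+|0-3| = 4
Tile 15: at (3,1), goal (3,2), distance |3-3|+|1-2| = 1
Tile 9: at (3,2), goal (2,0), distance |3-2|+|2-0| = 3
Tile 4: at (3,3), goal (0,3), distance |3-0|+|3-3| = 3
Sum: 0 + 3 + 0 + 2 + 0 + 1 + 4 + 1 + 2 + 2 + 1 + 4 + 1 + 3 + 3 = 27

Answer: 27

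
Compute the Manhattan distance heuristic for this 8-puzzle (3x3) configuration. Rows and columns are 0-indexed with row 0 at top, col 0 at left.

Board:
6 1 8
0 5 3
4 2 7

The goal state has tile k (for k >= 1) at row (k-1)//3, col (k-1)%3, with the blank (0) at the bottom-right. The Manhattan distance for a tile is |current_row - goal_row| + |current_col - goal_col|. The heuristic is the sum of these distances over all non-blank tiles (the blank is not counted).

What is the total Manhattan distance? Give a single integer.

Tile 6: (0,0)->(1,2) = 3
Tile 1: (0,1)->(0,0) = 1
Tile 8: (0,2)->(2,1) = 3
Tile 5: (1,1)->(1,1) = 0
Tile 3: (1,2)->(0,2) = 1
Tile 4: (2,0)->(1,0) = 1
Tile 2: (2,1)->(0,1) = 2
Tile 7: (2,2)->(2,0) = 2
Sum: 3 + 1 + 3 + 0 + 1 + 1 + 2 + 2 = 13

Answer: 13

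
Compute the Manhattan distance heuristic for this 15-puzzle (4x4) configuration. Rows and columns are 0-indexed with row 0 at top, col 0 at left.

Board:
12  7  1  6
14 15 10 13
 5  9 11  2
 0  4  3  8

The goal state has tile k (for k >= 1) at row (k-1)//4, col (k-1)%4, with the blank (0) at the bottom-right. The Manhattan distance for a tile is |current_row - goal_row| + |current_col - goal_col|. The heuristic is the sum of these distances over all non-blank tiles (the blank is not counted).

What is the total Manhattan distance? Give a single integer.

Answer: 41

Derivation:
Tile 12: at (0,0), goal (2,3), distance |0-2|+|0-3| = 5
Tile 7: at (0,1), goal (1,2), distance |0-1|+|1-2| = 2
Tile 1: at (0,2), goal (0,0), distance |0-0|+|2-0| = 2
Tile 6: at (0,3), goal (1,1), distance |0-1|+|3-1| = 3
Tile 14: at (1,0), goal (3,1), distance |1-3|+|0-1| = 3
Tile 15: at (1,1), goal (3,2), distance |1-3|+|1-2| = 3
Tile 10: at (1,2), goal (2,1), distance |1-2|+|2-1| = 2
Tile 13: at (1,3), goal (3,0), distance |1-3|+|3-0| = 5
Tile 5: at (2,0), goal (1,0), distance |2-1|+|0-0| = 1
Tile 9: at (2,1), goal (2,0), distance |2-2|+|1-0| = 1
Tile 11: at (2,2), goal (2,2), distance |2-2|+|2-2| = 0
Tile 2: at (2,3), goal (0,1), distance |2-0|+|3-1| = 4
Tile 4: at (3,1), goal (0,3), distance |3-0|+|1-3| = 5
Tile 3: at (3,2), goal (0,2), distance |3-0|+|2-2| = 3
Tile 8: at (3,3), goal (1,3), distance |3-1|+|3-3| = 2
Sum: 5 + 2 + 2 + 3 + 3 + 3 + 2 + 5 + 1 + 1 + 0 + 4 + 5 + 3 + 2 = 41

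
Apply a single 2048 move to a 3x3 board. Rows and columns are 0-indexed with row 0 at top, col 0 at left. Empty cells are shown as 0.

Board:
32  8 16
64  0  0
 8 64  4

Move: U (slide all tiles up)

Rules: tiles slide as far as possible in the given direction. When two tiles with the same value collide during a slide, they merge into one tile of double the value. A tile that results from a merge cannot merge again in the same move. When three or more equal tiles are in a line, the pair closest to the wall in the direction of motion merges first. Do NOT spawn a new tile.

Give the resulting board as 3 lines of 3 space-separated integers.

Slide up:
col 0: [32, 64, 8] -> [32, 64, 8]
col 1: [8, 0, 64] -> [8, 64, 0]
col 2: [16, 0, 4] -> [16, 4, 0]

Answer: 32  8 16
64 64  4
 8  0  0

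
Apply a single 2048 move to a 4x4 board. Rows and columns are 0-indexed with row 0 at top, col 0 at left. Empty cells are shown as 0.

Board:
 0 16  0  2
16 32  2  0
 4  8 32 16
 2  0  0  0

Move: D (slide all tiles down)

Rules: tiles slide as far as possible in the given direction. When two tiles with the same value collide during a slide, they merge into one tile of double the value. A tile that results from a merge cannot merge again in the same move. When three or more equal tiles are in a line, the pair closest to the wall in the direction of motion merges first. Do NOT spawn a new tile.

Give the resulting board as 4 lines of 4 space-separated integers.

Slide down:
col 0: [0, 16, 4, 2] -> [0, 16, 4, 2]
col 1: [16, 32, 8, 0] -> [0, 16, 32, 8]
col 2: [0, 2, 32, 0] -> [0, 0, 2, 32]
col 3: [2, 0, 16, 0] -> [0, 0, 2, 16]

Answer:  0  0  0  0
16 16  0  0
 4 32  2  2
 2  8 32 16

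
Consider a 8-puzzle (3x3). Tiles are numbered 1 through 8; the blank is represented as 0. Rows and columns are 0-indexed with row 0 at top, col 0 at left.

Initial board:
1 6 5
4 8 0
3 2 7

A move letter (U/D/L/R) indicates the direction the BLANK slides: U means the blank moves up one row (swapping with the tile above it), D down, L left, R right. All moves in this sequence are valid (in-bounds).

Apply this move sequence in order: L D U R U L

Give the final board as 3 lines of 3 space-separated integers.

Answer: 1 0 6
4 8 5
3 2 7

Derivation:
After move 1 (L):
1 6 5
4 0 8
3 2 7

After move 2 (D):
1 6 5
4 2 8
3 0 7

After move 3 (U):
1 6 5
4 0 8
3 2 7

After move 4 (R):
1 6 5
4 8 0
3 2 7

After move 5 (U):
1 6 0
4 8 5
3 2 7

After move 6 (L):
1 0 6
4 8 5
3 2 7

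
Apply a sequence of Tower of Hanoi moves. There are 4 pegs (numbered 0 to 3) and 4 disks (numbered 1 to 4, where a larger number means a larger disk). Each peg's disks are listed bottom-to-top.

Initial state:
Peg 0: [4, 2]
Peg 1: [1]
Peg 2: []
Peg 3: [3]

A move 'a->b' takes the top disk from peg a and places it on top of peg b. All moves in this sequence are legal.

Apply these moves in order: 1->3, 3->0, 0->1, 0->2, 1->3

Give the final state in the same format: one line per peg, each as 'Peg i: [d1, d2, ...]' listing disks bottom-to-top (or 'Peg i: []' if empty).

Answer: Peg 0: [4]
Peg 1: []
Peg 2: [2]
Peg 3: [3, 1]

Derivation:
After move 1 (1->3):
Peg 0: [4, 2]
Peg 1: []
Peg 2: []
Peg 3: [3, 1]

After move 2 (3->0):
Peg 0: [4, 2, 1]
Peg 1: []
Peg 2: []
Peg 3: [3]

After move 3 (0->1):
Peg 0: [4, 2]
Peg 1: [1]
Peg 2: []
Peg 3: [3]

After move 4 (0->2):
Peg 0: [4]
Peg 1: [1]
Peg 2: [2]
Peg 3: [3]

After move 5 (1->3):
Peg 0: [4]
Peg 1: []
Peg 2: [2]
Peg 3: [3, 1]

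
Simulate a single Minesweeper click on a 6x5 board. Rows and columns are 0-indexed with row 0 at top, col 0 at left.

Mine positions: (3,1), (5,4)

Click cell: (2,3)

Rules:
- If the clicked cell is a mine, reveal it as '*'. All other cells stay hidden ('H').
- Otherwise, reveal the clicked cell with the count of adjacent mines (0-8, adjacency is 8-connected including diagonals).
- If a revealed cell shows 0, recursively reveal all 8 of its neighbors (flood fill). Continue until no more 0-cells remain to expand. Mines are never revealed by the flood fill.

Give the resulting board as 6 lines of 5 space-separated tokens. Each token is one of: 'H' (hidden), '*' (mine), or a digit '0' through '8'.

0 0 0 0 0
0 0 0 0 0
1 1 1 0 0
H H 1 0 0
H H 1 1 1
H H H H H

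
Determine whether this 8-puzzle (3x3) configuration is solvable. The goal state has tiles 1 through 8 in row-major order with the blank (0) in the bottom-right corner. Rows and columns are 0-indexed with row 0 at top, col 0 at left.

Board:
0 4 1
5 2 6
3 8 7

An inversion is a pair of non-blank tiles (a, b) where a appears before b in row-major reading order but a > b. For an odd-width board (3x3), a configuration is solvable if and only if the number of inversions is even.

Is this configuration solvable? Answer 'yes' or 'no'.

Inversions (pairs i<j in row-major order where tile[i] > tile[j] > 0): 7
7 is odd, so the puzzle is not solvable.

Answer: no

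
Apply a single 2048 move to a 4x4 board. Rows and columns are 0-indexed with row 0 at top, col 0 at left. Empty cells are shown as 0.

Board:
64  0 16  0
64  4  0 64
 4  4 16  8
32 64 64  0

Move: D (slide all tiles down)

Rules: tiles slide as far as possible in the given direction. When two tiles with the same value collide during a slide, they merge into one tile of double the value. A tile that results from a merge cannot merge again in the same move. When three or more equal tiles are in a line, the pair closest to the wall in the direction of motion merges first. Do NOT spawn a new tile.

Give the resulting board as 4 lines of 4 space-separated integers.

Answer:   0   0   0   0
128   0   0   0
  4   8  32  64
 32  64  64   8

Derivation:
Slide down:
col 0: [64, 64, 4, 32] -> [0, 128, 4, 32]
col 1: [0, 4, 4, 64] -> [0, 0, 8, 64]
col 2: [16, 0, 16, 64] -> [0, 0, 32, 64]
col 3: [0, 64, 8, 0] -> [0, 0, 64, 8]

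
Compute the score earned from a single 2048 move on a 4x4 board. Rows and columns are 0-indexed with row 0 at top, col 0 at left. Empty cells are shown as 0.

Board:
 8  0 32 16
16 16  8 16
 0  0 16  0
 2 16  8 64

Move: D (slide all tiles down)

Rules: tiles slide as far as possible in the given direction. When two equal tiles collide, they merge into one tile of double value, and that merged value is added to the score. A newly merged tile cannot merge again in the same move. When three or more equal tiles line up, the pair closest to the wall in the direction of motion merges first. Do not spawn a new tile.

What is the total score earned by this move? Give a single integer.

Slide down:
col 0: [8, 16, 0, 2] -> [0, 8, 16, 2]  score +0 (running 0)
col 1: [0, 16, 0, 16] -> [0, 0, 0, 32]  score +32 (running 32)
col 2: [32, 8, 16, 8] -> [32, 8, 16, 8]  score +0 (running 32)
col 3: [16, 16, 0, 64] -> [0, 0, 32, 64]  score +32 (running 64)
Board after move:
 0  0 32  0
 8  0  8  0
16  0 16 32
 2 32  8 64

Answer: 64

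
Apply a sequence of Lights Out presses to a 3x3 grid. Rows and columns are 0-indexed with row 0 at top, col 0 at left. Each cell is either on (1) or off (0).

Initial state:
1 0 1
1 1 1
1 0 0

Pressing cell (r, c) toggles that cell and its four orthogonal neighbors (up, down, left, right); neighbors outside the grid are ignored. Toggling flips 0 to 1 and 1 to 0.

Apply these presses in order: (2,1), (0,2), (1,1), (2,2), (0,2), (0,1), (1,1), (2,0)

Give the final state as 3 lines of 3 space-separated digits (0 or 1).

Answer: 0 1 0
0 1 0
1 1 0

Derivation:
After press 1 at (2,1):
1 0 1
1 0 1
0 1 1

After press 2 at (0,2):
1 1 0
1 0 0
0 1 1

After press 3 at (1,1):
1 0 0
0 1 1
0 0 1

After press 4 at (2,2):
1 0 0
0 1 0
0 1 0

After press 5 at (0,2):
1 1 1
0 1 1
0 1 0

After press 6 at (0,1):
0 0 0
0 0 1
0 1 0

After press 7 at (1,1):
0 1 0
1 1 0
0 0 0

After press 8 at (2,0):
0 1 0
0 1 0
1 1 0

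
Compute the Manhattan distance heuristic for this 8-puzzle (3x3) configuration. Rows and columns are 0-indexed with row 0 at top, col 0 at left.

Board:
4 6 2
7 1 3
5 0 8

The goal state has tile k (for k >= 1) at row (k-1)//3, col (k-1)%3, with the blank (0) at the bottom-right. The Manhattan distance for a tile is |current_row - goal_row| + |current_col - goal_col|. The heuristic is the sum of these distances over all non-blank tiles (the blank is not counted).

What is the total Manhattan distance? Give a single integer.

Tile 4: at (0,0), goal (1,0), distance |0-1|+|0-0| = 1
Tile 6: at (0,1), goal (1,2), distance |0-1|+|1-2| = 2
Tile 2: at (0,2), goal (0,1), distance |0-0|+|2-1| = 1
Tile 7: at (1,0), goal (2,0), distance |1-2|+|0-0| = 1
Tile 1: at (1,1), goal (0,0), distance |1-0|+|1-0| = 2
Tile 3: at (1,2), goal (0,2), distance |1-0|+|2-2| = 1
Tile 5: at (2,0), goal (1,1), distance |2-1|+|0-1| = 2
Tile 8: at (2,2), goal (2,1), distance |2-2|+|2-1| = 1
Sum: 1 + 2 + 1 + 1 + 2 + 1 + 2 + 1 = 11

Answer: 11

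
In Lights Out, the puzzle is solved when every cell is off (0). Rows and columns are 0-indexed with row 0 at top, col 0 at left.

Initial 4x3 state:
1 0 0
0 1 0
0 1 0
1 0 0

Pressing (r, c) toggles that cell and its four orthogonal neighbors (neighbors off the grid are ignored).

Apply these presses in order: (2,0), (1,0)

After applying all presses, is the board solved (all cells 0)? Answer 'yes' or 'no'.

Answer: yes

Derivation:
After press 1 at (2,0):
1 0 0
1 1 0
1 0 0
0 0 0

After press 2 at (1,0):
0 0 0
0 0 0
0 0 0
0 0 0

Lights still on: 0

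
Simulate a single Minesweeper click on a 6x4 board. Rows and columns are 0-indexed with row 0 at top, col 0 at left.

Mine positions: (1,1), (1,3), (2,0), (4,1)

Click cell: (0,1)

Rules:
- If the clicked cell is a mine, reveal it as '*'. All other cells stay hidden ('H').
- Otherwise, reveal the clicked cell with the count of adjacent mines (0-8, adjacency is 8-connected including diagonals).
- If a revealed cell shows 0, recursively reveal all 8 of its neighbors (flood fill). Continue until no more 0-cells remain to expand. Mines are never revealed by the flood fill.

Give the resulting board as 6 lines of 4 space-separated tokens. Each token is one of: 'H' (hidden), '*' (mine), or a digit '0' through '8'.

H 1 H H
H H H H
H H H H
H H H H
H H H H
H H H H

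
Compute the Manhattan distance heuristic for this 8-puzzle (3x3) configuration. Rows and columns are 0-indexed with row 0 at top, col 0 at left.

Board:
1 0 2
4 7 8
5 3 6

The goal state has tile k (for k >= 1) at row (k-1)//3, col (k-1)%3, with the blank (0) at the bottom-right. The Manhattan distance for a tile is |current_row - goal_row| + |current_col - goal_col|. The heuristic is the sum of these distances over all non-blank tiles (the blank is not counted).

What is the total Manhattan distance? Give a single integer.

Tile 1: (0,0)->(0,0) = 0
Tile 2: (0,2)->(0,1) = 1
Tile 4: (1,0)->(1,0) = 0
Tile 7: (1,1)->(2,0) = 2
Tile 8: (1,2)->(2,1) = 2
Tile 5: (2,0)->(1,1) = 2
Tile 3: (2,1)->(0,2) = 3
Tile 6: (2,2)->(1,2) = 1
Sum: 0 + 1 + 0 + 2 + 2 + 2 + 3 + 1 = 11

Answer: 11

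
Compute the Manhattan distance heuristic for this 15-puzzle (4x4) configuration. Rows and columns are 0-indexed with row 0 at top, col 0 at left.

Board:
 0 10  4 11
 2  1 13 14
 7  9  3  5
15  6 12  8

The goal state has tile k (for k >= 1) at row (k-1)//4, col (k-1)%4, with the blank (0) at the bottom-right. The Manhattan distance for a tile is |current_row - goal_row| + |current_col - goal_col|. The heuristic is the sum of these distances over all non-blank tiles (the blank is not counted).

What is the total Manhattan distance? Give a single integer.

Tile 10: (0,1)->(2,1) = 2
Tile 4: (0,2)->(0,3) = 1
Tile 11: (0,3)->(2,2) = 3
Tile 2: (1,0)->(0,1) = 2
Tile 1: (1,1)->(0,0) = 2
Tile 13: (1,2)->(3,0) = 4
Tile 14: (1,3)->(3,1) = 4
Tile 7: (2,0)->(1,2) = 3
Tile 9: (2,1)->(2,0) = 1
Tile 3: (2,2)->(0,2) = 2
Tile 5: (2,3)->(1,0) = 4
Tile 15: (3,0)->(3,2) = 2
Tile 6: (3,1)->(1,1) = 2
Tile 12: (3,2)->(2,3) = 2
Tile 8: (3,3)->(1,3) = 2
Sum: 2 + 1 + 3 + 2 + 2 + 4 + 4 + 3 + 1 + 2 + 4 + 2 + 2 + 2 + 2 = 36

Answer: 36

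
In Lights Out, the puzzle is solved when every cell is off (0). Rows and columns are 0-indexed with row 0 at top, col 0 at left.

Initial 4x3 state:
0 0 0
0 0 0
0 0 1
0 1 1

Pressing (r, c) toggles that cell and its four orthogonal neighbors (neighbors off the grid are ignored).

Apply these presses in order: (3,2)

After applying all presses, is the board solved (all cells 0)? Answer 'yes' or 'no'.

Answer: yes

Derivation:
After press 1 at (3,2):
0 0 0
0 0 0
0 0 0
0 0 0

Lights still on: 0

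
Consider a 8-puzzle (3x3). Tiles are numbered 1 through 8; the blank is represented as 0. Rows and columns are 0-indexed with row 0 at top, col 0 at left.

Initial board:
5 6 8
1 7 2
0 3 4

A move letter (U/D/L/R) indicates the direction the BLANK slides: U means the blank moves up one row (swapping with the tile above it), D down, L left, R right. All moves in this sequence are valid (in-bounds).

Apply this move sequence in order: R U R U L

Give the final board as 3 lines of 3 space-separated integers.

Answer: 5 0 6
1 2 8
3 7 4

Derivation:
After move 1 (R):
5 6 8
1 7 2
3 0 4

After move 2 (U):
5 6 8
1 0 2
3 7 4

After move 3 (R):
5 6 8
1 2 0
3 7 4

After move 4 (U):
5 6 0
1 2 8
3 7 4

After move 5 (L):
5 0 6
1 2 8
3 7 4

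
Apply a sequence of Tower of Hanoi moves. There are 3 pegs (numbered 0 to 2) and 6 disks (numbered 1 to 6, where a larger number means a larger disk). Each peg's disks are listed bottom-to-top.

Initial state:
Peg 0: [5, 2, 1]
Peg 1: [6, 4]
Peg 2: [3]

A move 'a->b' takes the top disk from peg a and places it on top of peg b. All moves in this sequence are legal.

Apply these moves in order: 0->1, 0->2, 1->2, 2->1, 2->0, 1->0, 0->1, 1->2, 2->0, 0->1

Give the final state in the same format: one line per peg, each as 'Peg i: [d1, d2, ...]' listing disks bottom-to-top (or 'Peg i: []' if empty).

Answer: Peg 0: [5, 2]
Peg 1: [6, 4, 1]
Peg 2: [3]

Derivation:
After move 1 (0->1):
Peg 0: [5, 2]
Peg 1: [6, 4, 1]
Peg 2: [3]

After move 2 (0->2):
Peg 0: [5]
Peg 1: [6, 4, 1]
Peg 2: [3, 2]

After move 3 (1->2):
Peg 0: [5]
Peg 1: [6, 4]
Peg 2: [3, 2, 1]

After move 4 (2->1):
Peg 0: [5]
Peg 1: [6, 4, 1]
Peg 2: [3, 2]

After move 5 (2->0):
Peg 0: [5, 2]
Peg 1: [6, 4, 1]
Peg 2: [3]

After move 6 (1->0):
Peg 0: [5, 2, 1]
Peg 1: [6, 4]
Peg 2: [3]

After move 7 (0->1):
Peg 0: [5, 2]
Peg 1: [6, 4, 1]
Peg 2: [3]

After move 8 (1->2):
Peg 0: [5, 2]
Peg 1: [6, 4]
Peg 2: [3, 1]

After move 9 (2->0):
Peg 0: [5, 2, 1]
Peg 1: [6, 4]
Peg 2: [3]

After move 10 (0->1):
Peg 0: [5, 2]
Peg 1: [6, 4, 1]
Peg 2: [3]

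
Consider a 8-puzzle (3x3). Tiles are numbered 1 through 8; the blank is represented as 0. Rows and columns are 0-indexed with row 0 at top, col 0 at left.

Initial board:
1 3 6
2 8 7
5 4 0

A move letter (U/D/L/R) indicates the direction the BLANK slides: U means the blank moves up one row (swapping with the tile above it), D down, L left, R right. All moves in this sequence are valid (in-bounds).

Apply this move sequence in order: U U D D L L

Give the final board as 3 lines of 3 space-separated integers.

Answer: 1 3 6
2 8 7
0 5 4

Derivation:
After move 1 (U):
1 3 6
2 8 0
5 4 7

After move 2 (U):
1 3 0
2 8 6
5 4 7

After move 3 (D):
1 3 6
2 8 0
5 4 7

After move 4 (D):
1 3 6
2 8 7
5 4 0

After move 5 (L):
1 3 6
2 8 7
5 0 4

After move 6 (L):
1 3 6
2 8 7
0 5 4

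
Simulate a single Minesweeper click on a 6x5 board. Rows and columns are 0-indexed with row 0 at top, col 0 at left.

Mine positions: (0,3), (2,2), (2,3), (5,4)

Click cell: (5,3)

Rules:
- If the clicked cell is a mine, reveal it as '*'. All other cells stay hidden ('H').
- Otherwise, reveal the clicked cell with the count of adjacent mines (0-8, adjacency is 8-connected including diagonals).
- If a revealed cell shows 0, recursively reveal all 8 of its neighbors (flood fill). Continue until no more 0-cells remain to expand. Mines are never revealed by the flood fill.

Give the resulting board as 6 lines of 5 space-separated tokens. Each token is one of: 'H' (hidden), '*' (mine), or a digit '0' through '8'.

H H H H H
H H H H H
H H H H H
H H H H H
H H H H H
H H H 1 H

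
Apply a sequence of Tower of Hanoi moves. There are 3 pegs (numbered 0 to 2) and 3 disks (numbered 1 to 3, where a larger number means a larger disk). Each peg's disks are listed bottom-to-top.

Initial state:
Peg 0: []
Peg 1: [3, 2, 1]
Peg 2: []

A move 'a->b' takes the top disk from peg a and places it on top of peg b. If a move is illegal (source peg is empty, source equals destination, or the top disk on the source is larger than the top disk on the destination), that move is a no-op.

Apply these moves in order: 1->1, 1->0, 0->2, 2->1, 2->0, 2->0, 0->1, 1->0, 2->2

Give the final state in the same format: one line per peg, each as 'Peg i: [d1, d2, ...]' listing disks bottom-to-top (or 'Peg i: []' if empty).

Answer: Peg 0: [1]
Peg 1: [3, 2]
Peg 2: []

Derivation:
After move 1 (1->1):
Peg 0: []
Peg 1: [3, 2, 1]
Peg 2: []

After move 2 (1->0):
Peg 0: [1]
Peg 1: [3, 2]
Peg 2: []

After move 3 (0->2):
Peg 0: []
Peg 1: [3, 2]
Peg 2: [1]

After move 4 (2->1):
Peg 0: []
Peg 1: [3, 2, 1]
Peg 2: []

After move 5 (2->0):
Peg 0: []
Peg 1: [3, 2, 1]
Peg 2: []

After move 6 (2->0):
Peg 0: []
Peg 1: [3, 2, 1]
Peg 2: []

After move 7 (0->1):
Peg 0: []
Peg 1: [3, 2, 1]
Peg 2: []

After move 8 (1->0):
Peg 0: [1]
Peg 1: [3, 2]
Peg 2: []

After move 9 (2->2):
Peg 0: [1]
Peg 1: [3, 2]
Peg 2: []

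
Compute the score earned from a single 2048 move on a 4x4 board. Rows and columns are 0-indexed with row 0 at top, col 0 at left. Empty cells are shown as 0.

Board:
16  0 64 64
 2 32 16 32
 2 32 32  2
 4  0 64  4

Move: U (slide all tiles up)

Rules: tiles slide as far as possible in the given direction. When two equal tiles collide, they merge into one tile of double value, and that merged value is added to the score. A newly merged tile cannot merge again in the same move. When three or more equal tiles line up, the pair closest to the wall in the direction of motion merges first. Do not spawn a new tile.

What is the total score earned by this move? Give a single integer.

Answer: 68

Derivation:
Slide up:
col 0: [16, 2, 2, 4] -> [16, 4, 4, 0]  score +4 (running 4)
col 1: [0, 32, 32, 0] -> [64, 0, 0, 0]  score +64 (running 68)
col 2: [64, 16, 32, 64] -> [64, 16, 32, 64]  score +0 (running 68)
col 3: [64, 32, 2, 4] -> [64, 32, 2, 4]  score +0 (running 68)
Board after move:
16 64 64 64
 4  0 16 32
 4  0 32  2
 0  0 64  4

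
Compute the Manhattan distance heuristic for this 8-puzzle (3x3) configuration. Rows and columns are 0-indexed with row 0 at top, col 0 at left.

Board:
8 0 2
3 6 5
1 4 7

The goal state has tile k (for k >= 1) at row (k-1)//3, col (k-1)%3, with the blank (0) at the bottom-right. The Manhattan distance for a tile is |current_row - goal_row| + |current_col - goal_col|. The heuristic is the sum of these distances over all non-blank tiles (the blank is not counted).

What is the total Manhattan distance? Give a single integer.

Tile 8: (0,0)->(2,1) = 3
Tile 2: (0,2)->(0,1) = 1
Tile 3: (1,0)->(0,2) = 3
Tile 6: (1,1)->(1,2) = 1
Tile 5: (1,2)->(1,1) = 1
Tile 1: (2,0)->(0,0) = 2
Tile 4: (2,1)->(1,0) = 2
Tile 7: (2,2)->(2,0) = 2
Sum: 3 + 1 + 3 + 1 + 1 + 2 + 2 + 2 = 15

Answer: 15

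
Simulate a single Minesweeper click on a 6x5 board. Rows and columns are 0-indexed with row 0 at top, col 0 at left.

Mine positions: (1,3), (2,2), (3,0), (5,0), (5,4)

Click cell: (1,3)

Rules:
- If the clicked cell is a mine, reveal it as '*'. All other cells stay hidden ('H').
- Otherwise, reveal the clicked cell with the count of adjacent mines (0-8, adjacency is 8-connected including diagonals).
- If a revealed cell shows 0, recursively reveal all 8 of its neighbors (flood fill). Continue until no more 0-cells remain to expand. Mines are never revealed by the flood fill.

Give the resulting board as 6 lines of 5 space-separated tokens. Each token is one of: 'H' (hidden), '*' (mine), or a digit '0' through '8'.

H H H H H
H H H * H
H H H H H
H H H H H
H H H H H
H H H H H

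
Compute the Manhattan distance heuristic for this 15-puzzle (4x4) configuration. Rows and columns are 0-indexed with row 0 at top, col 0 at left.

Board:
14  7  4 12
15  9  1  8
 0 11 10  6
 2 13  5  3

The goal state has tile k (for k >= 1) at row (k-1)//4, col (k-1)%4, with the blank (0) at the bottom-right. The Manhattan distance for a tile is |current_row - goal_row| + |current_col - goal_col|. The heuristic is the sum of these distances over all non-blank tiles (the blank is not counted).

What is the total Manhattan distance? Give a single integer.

Tile 14: at (0,0), goal (3,1), distance |0-3|+|0-1| = 4
Tile 7: at (0,1), goal (1,2), distance |0-1|+|1-2| = 2
Tile 4: at (0,2), goal (0,3), distance |0-0|+|2-3| = 1
Tile 12: at (0,3), goal (2,3), distance |0-2|+|3-3| = 2
Tile 15: at (1,0), goal (3,2), distance |1-3|+|0-2| = 4
Tile 9: at (1,1), goal (2,0), distance |1-2|+|1-0| = 2
Tile 1: at (1,2), goal (0,0), distance |1-0|+|2-0| = 3
Tile 8: at (1,3), goal (1,3), distance |1-1|+|3-3| = 0
Tile 11: at (2,1), goal (2,2), distance |2-2|+|1-2| = 1
Tile 10: at (2,2), goal (2,1), distance |2-2|+|2-1| = 1
Tile 6: at (2,3), goal (1,1), distance |2-1|+|3-1| = 3
Tile 2: at (3,0), goal (0,1), distance |3-0|+|0-1| = 4
Tile 13: at (3,1), goal (3,0), distance |3-3|+|1-0| = 1
Tile 5: at (3,2), goal (1,0), distance |3-1|+|2-0| = 4
Tile 3: at (3,3), goal (0,2), distance |3-0|+|3-2| = 4
Sum: 4 + 2 + 1 + 2 + 4 + 2 + 3 + 0 + 1 + 1 + 3 + 4 + 1 + 4 + 4 = 36

Answer: 36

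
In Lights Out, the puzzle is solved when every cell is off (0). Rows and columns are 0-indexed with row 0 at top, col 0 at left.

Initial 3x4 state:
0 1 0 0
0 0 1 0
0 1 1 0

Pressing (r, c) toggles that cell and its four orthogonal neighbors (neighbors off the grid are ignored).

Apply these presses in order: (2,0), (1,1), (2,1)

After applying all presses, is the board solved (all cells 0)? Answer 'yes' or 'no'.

After press 1 at (2,0):
0 1 0 0
1 0 1 0
1 0 1 0

After press 2 at (1,1):
0 0 0 0
0 1 0 0
1 1 1 0

After press 3 at (2,1):
0 0 0 0
0 0 0 0
0 0 0 0

Lights still on: 0

Answer: yes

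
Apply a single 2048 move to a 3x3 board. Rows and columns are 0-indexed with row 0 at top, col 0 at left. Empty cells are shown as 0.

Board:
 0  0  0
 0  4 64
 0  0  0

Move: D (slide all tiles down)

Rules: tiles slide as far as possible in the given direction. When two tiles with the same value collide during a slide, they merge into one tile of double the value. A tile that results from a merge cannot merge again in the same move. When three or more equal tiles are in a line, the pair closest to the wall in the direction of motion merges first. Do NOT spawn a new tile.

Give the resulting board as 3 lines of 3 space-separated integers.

Slide down:
col 0: [0, 0, 0] -> [0, 0, 0]
col 1: [0, 4, 0] -> [0, 0, 4]
col 2: [0, 64, 0] -> [0, 0, 64]

Answer:  0  0  0
 0  0  0
 0  4 64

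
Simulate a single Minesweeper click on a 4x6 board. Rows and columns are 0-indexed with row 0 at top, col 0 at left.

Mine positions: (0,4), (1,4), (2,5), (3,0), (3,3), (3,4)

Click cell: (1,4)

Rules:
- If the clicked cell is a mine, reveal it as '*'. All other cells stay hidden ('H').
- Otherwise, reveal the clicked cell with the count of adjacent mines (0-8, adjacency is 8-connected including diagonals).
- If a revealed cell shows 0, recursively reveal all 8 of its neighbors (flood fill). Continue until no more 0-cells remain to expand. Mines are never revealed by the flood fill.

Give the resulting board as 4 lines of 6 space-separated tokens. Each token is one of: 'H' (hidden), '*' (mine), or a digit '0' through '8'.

H H H H H H
H H H H * H
H H H H H H
H H H H H H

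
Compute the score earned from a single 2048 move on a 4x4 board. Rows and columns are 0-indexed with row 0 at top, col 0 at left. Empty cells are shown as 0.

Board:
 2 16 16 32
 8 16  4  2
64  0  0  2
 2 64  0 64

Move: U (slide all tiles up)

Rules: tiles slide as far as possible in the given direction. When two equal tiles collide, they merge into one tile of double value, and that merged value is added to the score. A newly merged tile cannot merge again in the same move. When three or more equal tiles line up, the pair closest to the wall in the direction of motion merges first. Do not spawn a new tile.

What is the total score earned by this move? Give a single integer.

Slide up:
col 0: [2, 8, 64, 2] -> [2, 8, 64, 2]  score +0 (running 0)
col 1: [16, 16, 0, 64] -> [32, 64, 0, 0]  score +32 (running 32)
col 2: [16, 4, 0, 0] -> [16, 4, 0, 0]  score +0 (running 32)
col 3: [32, 2, 2, 64] -> [32, 4, 64, 0]  score +4 (running 36)
Board after move:
 2 32 16 32
 8 64  4  4
64  0  0 64
 2  0  0  0

Answer: 36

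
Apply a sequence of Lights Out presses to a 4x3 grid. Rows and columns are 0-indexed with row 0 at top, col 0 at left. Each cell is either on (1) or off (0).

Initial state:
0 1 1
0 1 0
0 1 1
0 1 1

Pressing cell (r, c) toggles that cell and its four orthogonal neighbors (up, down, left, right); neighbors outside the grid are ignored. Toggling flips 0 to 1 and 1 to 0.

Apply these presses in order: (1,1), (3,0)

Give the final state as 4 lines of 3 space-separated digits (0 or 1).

Answer: 0 0 1
1 0 1
1 0 1
1 0 1

Derivation:
After press 1 at (1,1):
0 0 1
1 0 1
0 0 1
0 1 1

After press 2 at (3,0):
0 0 1
1 0 1
1 0 1
1 0 1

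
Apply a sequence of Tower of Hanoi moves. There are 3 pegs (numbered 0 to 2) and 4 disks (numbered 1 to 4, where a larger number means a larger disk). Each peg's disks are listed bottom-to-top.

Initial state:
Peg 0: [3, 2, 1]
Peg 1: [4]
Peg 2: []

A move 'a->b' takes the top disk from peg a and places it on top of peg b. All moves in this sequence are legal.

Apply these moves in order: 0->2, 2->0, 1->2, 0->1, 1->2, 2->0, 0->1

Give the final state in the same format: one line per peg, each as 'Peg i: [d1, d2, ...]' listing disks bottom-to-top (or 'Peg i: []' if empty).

After move 1 (0->2):
Peg 0: [3, 2]
Peg 1: [4]
Peg 2: [1]

After move 2 (2->0):
Peg 0: [3, 2, 1]
Peg 1: [4]
Peg 2: []

After move 3 (1->2):
Peg 0: [3, 2, 1]
Peg 1: []
Peg 2: [4]

After move 4 (0->1):
Peg 0: [3, 2]
Peg 1: [1]
Peg 2: [4]

After move 5 (1->2):
Peg 0: [3, 2]
Peg 1: []
Peg 2: [4, 1]

After move 6 (2->0):
Peg 0: [3, 2, 1]
Peg 1: []
Peg 2: [4]

After move 7 (0->1):
Peg 0: [3, 2]
Peg 1: [1]
Peg 2: [4]

Answer: Peg 0: [3, 2]
Peg 1: [1]
Peg 2: [4]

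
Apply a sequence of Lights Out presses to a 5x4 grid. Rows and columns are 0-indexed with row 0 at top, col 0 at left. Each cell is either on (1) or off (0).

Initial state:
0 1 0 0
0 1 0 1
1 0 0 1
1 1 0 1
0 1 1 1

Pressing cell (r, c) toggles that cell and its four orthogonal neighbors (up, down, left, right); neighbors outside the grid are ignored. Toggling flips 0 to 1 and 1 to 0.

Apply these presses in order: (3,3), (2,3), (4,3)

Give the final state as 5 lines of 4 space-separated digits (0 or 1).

After press 1 at (3,3):
0 1 0 0
0 1 0 1
1 0 0 0
1 1 1 0
0 1 1 0

After press 2 at (2,3):
0 1 0 0
0 1 0 0
1 0 1 1
1 1 1 1
0 1 1 0

After press 3 at (4,3):
0 1 0 0
0 1 0 0
1 0 1 1
1 1 1 0
0 1 0 1

Answer: 0 1 0 0
0 1 0 0
1 0 1 1
1 1 1 0
0 1 0 1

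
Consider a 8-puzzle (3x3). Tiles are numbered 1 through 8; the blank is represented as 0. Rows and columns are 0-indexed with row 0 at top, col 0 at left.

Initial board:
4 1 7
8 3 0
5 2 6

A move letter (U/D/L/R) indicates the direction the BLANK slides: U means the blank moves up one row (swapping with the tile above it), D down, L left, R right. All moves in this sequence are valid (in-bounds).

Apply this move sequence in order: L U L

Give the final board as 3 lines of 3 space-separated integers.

After move 1 (L):
4 1 7
8 0 3
5 2 6

After move 2 (U):
4 0 7
8 1 3
5 2 6

After move 3 (L):
0 4 7
8 1 3
5 2 6

Answer: 0 4 7
8 1 3
5 2 6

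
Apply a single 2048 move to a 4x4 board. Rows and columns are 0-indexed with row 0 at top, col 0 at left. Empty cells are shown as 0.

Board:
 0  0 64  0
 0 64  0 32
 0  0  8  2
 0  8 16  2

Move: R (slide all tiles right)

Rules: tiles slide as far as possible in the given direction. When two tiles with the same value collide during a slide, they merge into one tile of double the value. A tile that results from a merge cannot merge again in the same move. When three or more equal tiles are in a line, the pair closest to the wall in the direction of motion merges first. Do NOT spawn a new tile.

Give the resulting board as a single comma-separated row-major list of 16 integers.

Answer: 0, 0, 0, 64, 0, 0, 64, 32, 0, 0, 8, 2, 0, 8, 16, 2

Derivation:
Slide right:
row 0: [0, 0, 64, 0] -> [0, 0, 0, 64]
row 1: [0, 64, 0, 32] -> [0, 0, 64, 32]
row 2: [0, 0, 8, 2] -> [0, 0, 8, 2]
row 3: [0, 8, 16, 2] -> [0, 8, 16, 2]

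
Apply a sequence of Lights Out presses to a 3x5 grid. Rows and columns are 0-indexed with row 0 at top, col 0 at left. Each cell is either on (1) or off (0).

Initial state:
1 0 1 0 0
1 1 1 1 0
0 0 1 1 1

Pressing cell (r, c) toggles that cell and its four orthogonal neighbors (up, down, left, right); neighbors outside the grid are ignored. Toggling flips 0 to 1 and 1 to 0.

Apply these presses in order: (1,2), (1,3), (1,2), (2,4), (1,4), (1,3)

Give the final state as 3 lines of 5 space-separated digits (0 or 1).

After press 1 at (1,2):
1 0 0 0 0
1 0 0 0 0
0 0 0 1 1

After press 2 at (1,3):
1 0 0 1 0
1 0 1 1 1
0 0 0 0 1

After press 3 at (1,2):
1 0 1 1 0
1 1 0 0 1
0 0 1 0 1

After press 4 at (2,4):
1 0 1 1 0
1 1 0 0 0
0 0 1 1 0

After press 5 at (1,4):
1 0 1 1 1
1 1 0 1 1
0 0 1 1 1

After press 6 at (1,3):
1 0 1 0 1
1 1 1 0 0
0 0 1 0 1

Answer: 1 0 1 0 1
1 1 1 0 0
0 0 1 0 1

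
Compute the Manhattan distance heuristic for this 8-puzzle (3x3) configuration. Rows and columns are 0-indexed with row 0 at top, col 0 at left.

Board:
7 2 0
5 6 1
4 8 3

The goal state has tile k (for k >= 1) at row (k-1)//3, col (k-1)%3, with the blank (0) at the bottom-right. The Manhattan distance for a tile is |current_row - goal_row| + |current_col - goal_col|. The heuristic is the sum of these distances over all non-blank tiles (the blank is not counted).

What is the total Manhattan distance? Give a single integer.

Tile 7: at (0,0), goal (2,0), distance |0-2|+|0-0| = 2
Tile 2: at (0,1), goal (0,1), distance |0-0|+|1-1| = 0
Tile 5: at (1,0), goal (1,1), distance |1-1|+|0-1| = 1
Tile 6: at (1,1), goal (1,2), distance |1-1|+|1-2| = 1
Tile 1: at (1,2), goal (0,0), distance |1-0|+|2-0| = 3
Tile 4: at (2,0), goal (1,0), distance |2-1|+|0-0| = 1
Tile 8: at (2,1), goal (2,1), distance |2-2|+|1-1| = 0
Tile 3: at (2,2), goal (0,2), distance |2-0|+|2-2| = 2
Sum: 2 + 0 + 1 + 1 + 3 + 1 + 0 + 2 = 10

Answer: 10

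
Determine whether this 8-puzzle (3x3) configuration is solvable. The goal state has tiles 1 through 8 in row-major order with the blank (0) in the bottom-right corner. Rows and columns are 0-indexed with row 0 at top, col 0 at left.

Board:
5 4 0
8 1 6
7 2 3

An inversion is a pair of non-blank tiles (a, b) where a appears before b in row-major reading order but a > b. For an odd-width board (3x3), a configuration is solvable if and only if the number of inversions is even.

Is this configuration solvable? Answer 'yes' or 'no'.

Answer: yes

Derivation:
Inversions (pairs i<j in row-major order where tile[i] > tile[j] > 0): 16
16 is even, so the puzzle is solvable.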